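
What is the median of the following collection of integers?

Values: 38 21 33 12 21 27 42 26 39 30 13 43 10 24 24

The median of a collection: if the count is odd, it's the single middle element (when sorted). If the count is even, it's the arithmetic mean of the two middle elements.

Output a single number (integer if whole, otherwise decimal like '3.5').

Answer: 26

Derivation:
Step 1: insert 38 -> lo=[38] (size 1, max 38) hi=[] (size 0) -> median=38
Step 2: insert 21 -> lo=[21] (size 1, max 21) hi=[38] (size 1, min 38) -> median=29.5
Step 3: insert 33 -> lo=[21, 33] (size 2, max 33) hi=[38] (size 1, min 38) -> median=33
Step 4: insert 12 -> lo=[12, 21] (size 2, max 21) hi=[33, 38] (size 2, min 33) -> median=27
Step 5: insert 21 -> lo=[12, 21, 21] (size 3, max 21) hi=[33, 38] (size 2, min 33) -> median=21
Step 6: insert 27 -> lo=[12, 21, 21] (size 3, max 21) hi=[27, 33, 38] (size 3, min 27) -> median=24
Step 7: insert 42 -> lo=[12, 21, 21, 27] (size 4, max 27) hi=[33, 38, 42] (size 3, min 33) -> median=27
Step 8: insert 26 -> lo=[12, 21, 21, 26] (size 4, max 26) hi=[27, 33, 38, 42] (size 4, min 27) -> median=26.5
Step 9: insert 39 -> lo=[12, 21, 21, 26, 27] (size 5, max 27) hi=[33, 38, 39, 42] (size 4, min 33) -> median=27
Step 10: insert 30 -> lo=[12, 21, 21, 26, 27] (size 5, max 27) hi=[30, 33, 38, 39, 42] (size 5, min 30) -> median=28.5
Step 11: insert 13 -> lo=[12, 13, 21, 21, 26, 27] (size 6, max 27) hi=[30, 33, 38, 39, 42] (size 5, min 30) -> median=27
Step 12: insert 43 -> lo=[12, 13, 21, 21, 26, 27] (size 6, max 27) hi=[30, 33, 38, 39, 42, 43] (size 6, min 30) -> median=28.5
Step 13: insert 10 -> lo=[10, 12, 13, 21, 21, 26, 27] (size 7, max 27) hi=[30, 33, 38, 39, 42, 43] (size 6, min 30) -> median=27
Step 14: insert 24 -> lo=[10, 12, 13, 21, 21, 24, 26] (size 7, max 26) hi=[27, 30, 33, 38, 39, 42, 43] (size 7, min 27) -> median=26.5
Step 15: insert 24 -> lo=[10, 12, 13, 21, 21, 24, 24, 26] (size 8, max 26) hi=[27, 30, 33, 38, 39, 42, 43] (size 7, min 27) -> median=26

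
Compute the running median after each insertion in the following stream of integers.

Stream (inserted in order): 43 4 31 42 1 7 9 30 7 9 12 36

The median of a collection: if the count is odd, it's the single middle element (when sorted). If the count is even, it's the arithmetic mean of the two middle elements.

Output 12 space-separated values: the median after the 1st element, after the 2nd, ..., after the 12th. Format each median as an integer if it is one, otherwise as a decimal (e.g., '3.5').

Step 1: insert 43 -> lo=[43] (size 1, max 43) hi=[] (size 0) -> median=43
Step 2: insert 4 -> lo=[4] (size 1, max 4) hi=[43] (size 1, min 43) -> median=23.5
Step 3: insert 31 -> lo=[4, 31] (size 2, max 31) hi=[43] (size 1, min 43) -> median=31
Step 4: insert 42 -> lo=[4, 31] (size 2, max 31) hi=[42, 43] (size 2, min 42) -> median=36.5
Step 5: insert 1 -> lo=[1, 4, 31] (size 3, max 31) hi=[42, 43] (size 2, min 42) -> median=31
Step 6: insert 7 -> lo=[1, 4, 7] (size 3, max 7) hi=[31, 42, 43] (size 3, min 31) -> median=19
Step 7: insert 9 -> lo=[1, 4, 7, 9] (size 4, max 9) hi=[31, 42, 43] (size 3, min 31) -> median=9
Step 8: insert 30 -> lo=[1, 4, 7, 9] (size 4, max 9) hi=[30, 31, 42, 43] (size 4, min 30) -> median=19.5
Step 9: insert 7 -> lo=[1, 4, 7, 7, 9] (size 5, max 9) hi=[30, 31, 42, 43] (size 4, min 30) -> median=9
Step 10: insert 9 -> lo=[1, 4, 7, 7, 9] (size 5, max 9) hi=[9, 30, 31, 42, 43] (size 5, min 9) -> median=9
Step 11: insert 12 -> lo=[1, 4, 7, 7, 9, 9] (size 6, max 9) hi=[12, 30, 31, 42, 43] (size 5, min 12) -> median=9
Step 12: insert 36 -> lo=[1, 4, 7, 7, 9, 9] (size 6, max 9) hi=[12, 30, 31, 36, 42, 43] (size 6, min 12) -> median=10.5

Answer: 43 23.5 31 36.5 31 19 9 19.5 9 9 9 10.5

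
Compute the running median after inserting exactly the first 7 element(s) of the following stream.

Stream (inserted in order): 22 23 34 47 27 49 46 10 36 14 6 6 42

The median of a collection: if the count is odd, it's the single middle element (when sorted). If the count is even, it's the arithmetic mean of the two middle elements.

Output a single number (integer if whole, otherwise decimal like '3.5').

Step 1: insert 22 -> lo=[22] (size 1, max 22) hi=[] (size 0) -> median=22
Step 2: insert 23 -> lo=[22] (size 1, max 22) hi=[23] (size 1, min 23) -> median=22.5
Step 3: insert 34 -> lo=[22, 23] (size 2, max 23) hi=[34] (size 1, min 34) -> median=23
Step 4: insert 47 -> lo=[22, 23] (size 2, max 23) hi=[34, 47] (size 2, min 34) -> median=28.5
Step 5: insert 27 -> lo=[22, 23, 27] (size 3, max 27) hi=[34, 47] (size 2, min 34) -> median=27
Step 6: insert 49 -> lo=[22, 23, 27] (size 3, max 27) hi=[34, 47, 49] (size 3, min 34) -> median=30.5
Step 7: insert 46 -> lo=[22, 23, 27, 34] (size 4, max 34) hi=[46, 47, 49] (size 3, min 46) -> median=34

Answer: 34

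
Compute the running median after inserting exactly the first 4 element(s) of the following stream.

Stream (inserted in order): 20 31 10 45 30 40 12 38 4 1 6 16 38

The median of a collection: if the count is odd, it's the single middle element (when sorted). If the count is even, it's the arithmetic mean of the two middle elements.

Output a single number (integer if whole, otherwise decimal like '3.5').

Answer: 25.5

Derivation:
Step 1: insert 20 -> lo=[20] (size 1, max 20) hi=[] (size 0) -> median=20
Step 2: insert 31 -> lo=[20] (size 1, max 20) hi=[31] (size 1, min 31) -> median=25.5
Step 3: insert 10 -> lo=[10, 20] (size 2, max 20) hi=[31] (size 1, min 31) -> median=20
Step 4: insert 45 -> lo=[10, 20] (size 2, max 20) hi=[31, 45] (size 2, min 31) -> median=25.5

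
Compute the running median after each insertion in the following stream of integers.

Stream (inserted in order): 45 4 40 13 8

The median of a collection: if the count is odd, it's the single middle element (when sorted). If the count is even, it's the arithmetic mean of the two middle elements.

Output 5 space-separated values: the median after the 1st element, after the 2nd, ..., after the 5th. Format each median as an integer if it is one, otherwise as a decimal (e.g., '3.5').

Step 1: insert 45 -> lo=[45] (size 1, max 45) hi=[] (size 0) -> median=45
Step 2: insert 4 -> lo=[4] (size 1, max 4) hi=[45] (size 1, min 45) -> median=24.5
Step 3: insert 40 -> lo=[4, 40] (size 2, max 40) hi=[45] (size 1, min 45) -> median=40
Step 4: insert 13 -> lo=[4, 13] (size 2, max 13) hi=[40, 45] (size 2, min 40) -> median=26.5
Step 5: insert 8 -> lo=[4, 8, 13] (size 3, max 13) hi=[40, 45] (size 2, min 40) -> median=13

Answer: 45 24.5 40 26.5 13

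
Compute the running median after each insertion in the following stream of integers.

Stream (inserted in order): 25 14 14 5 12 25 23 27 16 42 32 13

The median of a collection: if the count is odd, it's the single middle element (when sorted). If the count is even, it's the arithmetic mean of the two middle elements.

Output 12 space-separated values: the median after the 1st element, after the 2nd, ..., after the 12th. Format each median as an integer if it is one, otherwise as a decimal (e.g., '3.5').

Step 1: insert 25 -> lo=[25] (size 1, max 25) hi=[] (size 0) -> median=25
Step 2: insert 14 -> lo=[14] (size 1, max 14) hi=[25] (size 1, min 25) -> median=19.5
Step 3: insert 14 -> lo=[14, 14] (size 2, max 14) hi=[25] (size 1, min 25) -> median=14
Step 4: insert 5 -> lo=[5, 14] (size 2, max 14) hi=[14, 25] (size 2, min 14) -> median=14
Step 5: insert 12 -> lo=[5, 12, 14] (size 3, max 14) hi=[14, 25] (size 2, min 14) -> median=14
Step 6: insert 25 -> lo=[5, 12, 14] (size 3, max 14) hi=[14, 25, 25] (size 3, min 14) -> median=14
Step 7: insert 23 -> lo=[5, 12, 14, 14] (size 4, max 14) hi=[23, 25, 25] (size 3, min 23) -> median=14
Step 8: insert 27 -> lo=[5, 12, 14, 14] (size 4, max 14) hi=[23, 25, 25, 27] (size 4, min 23) -> median=18.5
Step 9: insert 16 -> lo=[5, 12, 14, 14, 16] (size 5, max 16) hi=[23, 25, 25, 27] (size 4, min 23) -> median=16
Step 10: insert 42 -> lo=[5, 12, 14, 14, 16] (size 5, max 16) hi=[23, 25, 25, 27, 42] (size 5, min 23) -> median=19.5
Step 11: insert 32 -> lo=[5, 12, 14, 14, 16, 23] (size 6, max 23) hi=[25, 25, 27, 32, 42] (size 5, min 25) -> median=23
Step 12: insert 13 -> lo=[5, 12, 13, 14, 14, 16] (size 6, max 16) hi=[23, 25, 25, 27, 32, 42] (size 6, min 23) -> median=19.5

Answer: 25 19.5 14 14 14 14 14 18.5 16 19.5 23 19.5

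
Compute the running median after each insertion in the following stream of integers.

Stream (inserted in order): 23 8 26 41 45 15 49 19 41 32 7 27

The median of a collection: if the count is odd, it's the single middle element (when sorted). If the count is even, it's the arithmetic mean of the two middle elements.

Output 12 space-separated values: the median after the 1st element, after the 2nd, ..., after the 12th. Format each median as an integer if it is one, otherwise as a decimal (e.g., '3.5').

Answer: 23 15.5 23 24.5 26 24.5 26 24.5 26 29 26 26.5

Derivation:
Step 1: insert 23 -> lo=[23] (size 1, max 23) hi=[] (size 0) -> median=23
Step 2: insert 8 -> lo=[8] (size 1, max 8) hi=[23] (size 1, min 23) -> median=15.5
Step 3: insert 26 -> lo=[8, 23] (size 2, max 23) hi=[26] (size 1, min 26) -> median=23
Step 4: insert 41 -> lo=[8, 23] (size 2, max 23) hi=[26, 41] (size 2, min 26) -> median=24.5
Step 5: insert 45 -> lo=[8, 23, 26] (size 3, max 26) hi=[41, 45] (size 2, min 41) -> median=26
Step 6: insert 15 -> lo=[8, 15, 23] (size 3, max 23) hi=[26, 41, 45] (size 3, min 26) -> median=24.5
Step 7: insert 49 -> lo=[8, 15, 23, 26] (size 4, max 26) hi=[41, 45, 49] (size 3, min 41) -> median=26
Step 8: insert 19 -> lo=[8, 15, 19, 23] (size 4, max 23) hi=[26, 41, 45, 49] (size 4, min 26) -> median=24.5
Step 9: insert 41 -> lo=[8, 15, 19, 23, 26] (size 5, max 26) hi=[41, 41, 45, 49] (size 4, min 41) -> median=26
Step 10: insert 32 -> lo=[8, 15, 19, 23, 26] (size 5, max 26) hi=[32, 41, 41, 45, 49] (size 5, min 32) -> median=29
Step 11: insert 7 -> lo=[7, 8, 15, 19, 23, 26] (size 6, max 26) hi=[32, 41, 41, 45, 49] (size 5, min 32) -> median=26
Step 12: insert 27 -> lo=[7, 8, 15, 19, 23, 26] (size 6, max 26) hi=[27, 32, 41, 41, 45, 49] (size 6, min 27) -> median=26.5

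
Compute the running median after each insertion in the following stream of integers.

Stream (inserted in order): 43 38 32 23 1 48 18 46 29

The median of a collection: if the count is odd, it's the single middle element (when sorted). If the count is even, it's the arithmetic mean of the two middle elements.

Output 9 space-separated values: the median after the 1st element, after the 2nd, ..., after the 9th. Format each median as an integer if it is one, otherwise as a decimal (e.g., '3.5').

Answer: 43 40.5 38 35 32 35 32 35 32

Derivation:
Step 1: insert 43 -> lo=[43] (size 1, max 43) hi=[] (size 0) -> median=43
Step 2: insert 38 -> lo=[38] (size 1, max 38) hi=[43] (size 1, min 43) -> median=40.5
Step 3: insert 32 -> lo=[32, 38] (size 2, max 38) hi=[43] (size 1, min 43) -> median=38
Step 4: insert 23 -> lo=[23, 32] (size 2, max 32) hi=[38, 43] (size 2, min 38) -> median=35
Step 5: insert 1 -> lo=[1, 23, 32] (size 3, max 32) hi=[38, 43] (size 2, min 38) -> median=32
Step 6: insert 48 -> lo=[1, 23, 32] (size 3, max 32) hi=[38, 43, 48] (size 3, min 38) -> median=35
Step 7: insert 18 -> lo=[1, 18, 23, 32] (size 4, max 32) hi=[38, 43, 48] (size 3, min 38) -> median=32
Step 8: insert 46 -> lo=[1, 18, 23, 32] (size 4, max 32) hi=[38, 43, 46, 48] (size 4, min 38) -> median=35
Step 9: insert 29 -> lo=[1, 18, 23, 29, 32] (size 5, max 32) hi=[38, 43, 46, 48] (size 4, min 38) -> median=32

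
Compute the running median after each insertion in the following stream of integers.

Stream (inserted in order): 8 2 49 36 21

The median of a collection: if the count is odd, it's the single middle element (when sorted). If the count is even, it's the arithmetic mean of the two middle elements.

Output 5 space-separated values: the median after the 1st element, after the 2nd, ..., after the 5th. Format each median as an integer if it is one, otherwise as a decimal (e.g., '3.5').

Step 1: insert 8 -> lo=[8] (size 1, max 8) hi=[] (size 0) -> median=8
Step 2: insert 2 -> lo=[2] (size 1, max 2) hi=[8] (size 1, min 8) -> median=5
Step 3: insert 49 -> lo=[2, 8] (size 2, max 8) hi=[49] (size 1, min 49) -> median=8
Step 4: insert 36 -> lo=[2, 8] (size 2, max 8) hi=[36, 49] (size 2, min 36) -> median=22
Step 5: insert 21 -> lo=[2, 8, 21] (size 3, max 21) hi=[36, 49] (size 2, min 36) -> median=21

Answer: 8 5 8 22 21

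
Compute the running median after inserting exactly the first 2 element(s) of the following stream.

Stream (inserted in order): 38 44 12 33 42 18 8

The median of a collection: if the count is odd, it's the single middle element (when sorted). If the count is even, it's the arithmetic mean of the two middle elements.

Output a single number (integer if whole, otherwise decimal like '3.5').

Answer: 41

Derivation:
Step 1: insert 38 -> lo=[38] (size 1, max 38) hi=[] (size 0) -> median=38
Step 2: insert 44 -> lo=[38] (size 1, max 38) hi=[44] (size 1, min 44) -> median=41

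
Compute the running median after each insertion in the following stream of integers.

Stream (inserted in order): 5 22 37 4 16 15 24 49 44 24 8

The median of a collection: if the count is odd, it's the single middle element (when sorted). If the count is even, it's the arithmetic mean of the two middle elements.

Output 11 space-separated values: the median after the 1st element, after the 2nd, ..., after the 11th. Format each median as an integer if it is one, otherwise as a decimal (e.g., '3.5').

Answer: 5 13.5 22 13.5 16 15.5 16 19 22 23 22

Derivation:
Step 1: insert 5 -> lo=[5] (size 1, max 5) hi=[] (size 0) -> median=5
Step 2: insert 22 -> lo=[5] (size 1, max 5) hi=[22] (size 1, min 22) -> median=13.5
Step 3: insert 37 -> lo=[5, 22] (size 2, max 22) hi=[37] (size 1, min 37) -> median=22
Step 4: insert 4 -> lo=[4, 5] (size 2, max 5) hi=[22, 37] (size 2, min 22) -> median=13.5
Step 5: insert 16 -> lo=[4, 5, 16] (size 3, max 16) hi=[22, 37] (size 2, min 22) -> median=16
Step 6: insert 15 -> lo=[4, 5, 15] (size 3, max 15) hi=[16, 22, 37] (size 3, min 16) -> median=15.5
Step 7: insert 24 -> lo=[4, 5, 15, 16] (size 4, max 16) hi=[22, 24, 37] (size 3, min 22) -> median=16
Step 8: insert 49 -> lo=[4, 5, 15, 16] (size 4, max 16) hi=[22, 24, 37, 49] (size 4, min 22) -> median=19
Step 9: insert 44 -> lo=[4, 5, 15, 16, 22] (size 5, max 22) hi=[24, 37, 44, 49] (size 4, min 24) -> median=22
Step 10: insert 24 -> lo=[4, 5, 15, 16, 22] (size 5, max 22) hi=[24, 24, 37, 44, 49] (size 5, min 24) -> median=23
Step 11: insert 8 -> lo=[4, 5, 8, 15, 16, 22] (size 6, max 22) hi=[24, 24, 37, 44, 49] (size 5, min 24) -> median=22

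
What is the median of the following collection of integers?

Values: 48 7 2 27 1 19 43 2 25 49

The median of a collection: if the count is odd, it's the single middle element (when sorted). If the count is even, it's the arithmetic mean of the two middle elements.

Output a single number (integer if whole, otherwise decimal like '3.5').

Step 1: insert 48 -> lo=[48] (size 1, max 48) hi=[] (size 0) -> median=48
Step 2: insert 7 -> lo=[7] (size 1, max 7) hi=[48] (size 1, min 48) -> median=27.5
Step 3: insert 2 -> lo=[2, 7] (size 2, max 7) hi=[48] (size 1, min 48) -> median=7
Step 4: insert 27 -> lo=[2, 7] (size 2, max 7) hi=[27, 48] (size 2, min 27) -> median=17
Step 5: insert 1 -> lo=[1, 2, 7] (size 3, max 7) hi=[27, 48] (size 2, min 27) -> median=7
Step 6: insert 19 -> lo=[1, 2, 7] (size 3, max 7) hi=[19, 27, 48] (size 3, min 19) -> median=13
Step 7: insert 43 -> lo=[1, 2, 7, 19] (size 4, max 19) hi=[27, 43, 48] (size 3, min 27) -> median=19
Step 8: insert 2 -> lo=[1, 2, 2, 7] (size 4, max 7) hi=[19, 27, 43, 48] (size 4, min 19) -> median=13
Step 9: insert 25 -> lo=[1, 2, 2, 7, 19] (size 5, max 19) hi=[25, 27, 43, 48] (size 4, min 25) -> median=19
Step 10: insert 49 -> lo=[1, 2, 2, 7, 19] (size 5, max 19) hi=[25, 27, 43, 48, 49] (size 5, min 25) -> median=22

Answer: 22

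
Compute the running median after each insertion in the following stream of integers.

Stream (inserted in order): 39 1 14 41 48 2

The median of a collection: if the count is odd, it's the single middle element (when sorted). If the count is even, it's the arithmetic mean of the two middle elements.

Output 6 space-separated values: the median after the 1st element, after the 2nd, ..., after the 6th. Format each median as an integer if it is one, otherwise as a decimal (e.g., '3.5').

Step 1: insert 39 -> lo=[39] (size 1, max 39) hi=[] (size 0) -> median=39
Step 2: insert 1 -> lo=[1] (size 1, max 1) hi=[39] (size 1, min 39) -> median=20
Step 3: insert 14 -> lo=[1, 14] (size 2, max 14) hi=[39] (size 1, min 39) -> median=14
Step 4: insert 41 -> lo=[1, 14] (size 2, max 14) hi=[39, 41] (size 2, min 39) -> median=26.5
Step 5: insert 48 -> lo=[1, 14, 39] (size 3, max 39) hi=[41, 48] (size 2, min 41) -> median=39
Step 6: insert 2 -> lo=[1, 2, 14] (size 3, max 14) hi=[39, 41, 48] (size 3, min 39) -> median=26.5

Answer: 39 20 14 26.5 39 26.5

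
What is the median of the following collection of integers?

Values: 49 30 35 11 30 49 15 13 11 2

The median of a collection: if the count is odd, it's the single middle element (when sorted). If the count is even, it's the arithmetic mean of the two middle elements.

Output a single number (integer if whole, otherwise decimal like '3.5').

Answer: 22.5

Derivation:
Step 1: insert 49 -> lo=[49] (size 1, max 49) hi=[] (size 0) -> median=49
Step 2: insert 30 -> lo=[30] (size 1, max 30) hi=[49] (size 1, min 49) -> median=39.5
Step 3: insert 35 -> lo=[30, 35] (size 2, max 35) hi=[49] (size 1, min 49) -> median=35
Step 4: insert 11 -> lo=[11, 30] (size 2, max 30) hi=[35, 49] (size 2, min 35) -> median=32.5
Step 5: insert 30 -> lo=[11, 30, 30] (size 3, max 30) hi=[35, 49] (size 2, min 35) -> median=30
Step 6: insert 49 -> lo=[11, 30, 30] (size 3, max 30) hi=[35, 49, 49] (size 3, min 35) -> median=32.5
Step 7: insert 15 -> lo=[11, 15, 30, 30] (size 4, max 30) hi=[35, 49, 49] (size 3, min 35) -> median=30
Step 8: insert 13 -> lo=[11, 13, 15, 30] (size 4, max 30) hi=[30, 35, 49, 49] (size 4, min 30) -> median=30
Step 9: insert 11 -> lo=[11, 11, 13, 15, 30] (size 5, max 30) hi=[30, 35, 49, 49] (size 4, min 30) -> median=30
Step 10: insert 2 -> lo=[2, 11, 11, 13, 15] (size 5, max 15) hi=[30, 30, 35, 49, 49] (size 5, min 30) -> median=22.5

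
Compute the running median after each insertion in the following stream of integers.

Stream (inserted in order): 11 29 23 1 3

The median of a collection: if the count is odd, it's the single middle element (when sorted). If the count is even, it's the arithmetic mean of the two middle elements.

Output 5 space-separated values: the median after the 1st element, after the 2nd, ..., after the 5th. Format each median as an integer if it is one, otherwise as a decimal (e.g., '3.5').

Answer: 11 20 23 17 11

Derivation:
Step 1: insert 11 -> lo=[11] (size 1, max 11) hi=[] (size 0) -> median=11
Step 2: insert 29 -> lo=[11] (size 1, max 11) hi=[29] (size 1, min 29) -> median=20
Step 3: insert 23 -> lo=[11, 23] (size 2, max 23) hi=[29] (size 1, min 29) -> median=23
Step 4: insert 1 -> lo=[1, 11] (size 2, max 11) hi=[23, 29] (size 2, min 23) -> median=17
Step 5: insert 3 -> lo=[1, 3, 11] (size 3, max 11) hi=[23, 29] (size 2, min 23) -> median=11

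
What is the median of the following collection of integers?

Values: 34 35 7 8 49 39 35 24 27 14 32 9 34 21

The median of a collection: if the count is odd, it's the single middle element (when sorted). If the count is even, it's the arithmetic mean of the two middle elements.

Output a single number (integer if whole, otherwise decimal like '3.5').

Answer: 29.5

Derivation:
Step 1: insert 34 -> lo=[34] (size 1, max 34) hi=[] (size 0) -> median=34
Step 2: insert 35 -> lo=[34] (size 1, max 34) hi=[35] (size 1, min 35) -> median=34.5
Step 3: insert 7 -> lo=[7, 34] (size 2, max 34) hi=[35] (size 1, min 35) -> median=34
Step 4: insert 8 -> lo=[7, 8] (size 2, max 8) hi=[34, 35] (size 2, min 34) -> median=21
Step 5: insert 49 -> lo=[7, 8, 34] (size 3, max 34) hi=[35, 49] (size 2, min 35) -> median=34
Step 6: insert 39 -> lo=[7, 8, 34] (size 3, max 34) hi=[35, 39, 49] (size 3, min 35) -> median=34.5
Step 7: insert 35 -> lo=[7, 8, 34, 35] (size 4, max 35) hi=[35, 39, 49] (size 3, min 35) -> median=35
Step 8: insert 24 -> lo=[7, 8, 24, 34] (size 4, max 34) hi=[35, 35, 39, 49] (size 4, min 35) -> median=34.5
Step 9: insert 27 -> lo=[7, 8, 24, 27, 34] (size 5, max 34) hi=[35, 35, 39, 49] (size 4, min 35) -> median=34
Step 10: insert 14 -> lo=[7, 8, 14, 24, 27] (size 5, max 27) hi=[34, 35, 35, 39, 49] (size 5, min 34) -> median=30.5
Step 11: insert 32 -> lo=[7, 8, 14, 24, 27, 32] (size 6, max 32) hi=[34, 35, 35, 39, 49] (size 5, min 34) -> median=32
Step 12: insert 9 -> lo=[7, 8, 9, 14, 24, 27] (size 6, max 27) hi=[32, 34, 35, 35, 39, 49] (size 6, min 32) -> median=29.5
Step 13: insert 34 -> lo=[7, 8, 9, 14, 24, 27, 32] (size 7, max 32) hi=[34, 34, 35, 35, 39, 49] (size 6, min 34) -> median=32
Step 14: insert 21 -> lo=[7, 8, 9, 14, 21, 24, 27] (size 7, max 27) hi=[32, 34, 34, 35, 35, 39, 49] (size 7, min 32) -> median=29.5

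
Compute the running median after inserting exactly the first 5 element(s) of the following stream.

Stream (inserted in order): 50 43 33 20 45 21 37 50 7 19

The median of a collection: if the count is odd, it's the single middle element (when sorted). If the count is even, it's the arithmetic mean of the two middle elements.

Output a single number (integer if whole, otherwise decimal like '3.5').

Answer: 43

Derivation:
Step 1: insert 50 -> lo=[50] (size 1, max 50) hi=[] (size 0) -> median=50
Step 2: insert 43 -> lo=[43] (size 1, max 43) hi=[50] (size 1, min 50) -> median=46.5
Step 3: insert 33 -> lo=[33, 43] (size 2, max 43) hi=[50] (size 1, min 50) -> median=43
Step 4: insert 20 -> lo=[20, 33] (size 2, max 33) hi=[43, 50] (size 2, min 43) -> median=38
Step 5: insert 45 -> lo=[20, 33, 43] (size 3, max 43) hi=[45, 50] (size 2, min 45) -> median=43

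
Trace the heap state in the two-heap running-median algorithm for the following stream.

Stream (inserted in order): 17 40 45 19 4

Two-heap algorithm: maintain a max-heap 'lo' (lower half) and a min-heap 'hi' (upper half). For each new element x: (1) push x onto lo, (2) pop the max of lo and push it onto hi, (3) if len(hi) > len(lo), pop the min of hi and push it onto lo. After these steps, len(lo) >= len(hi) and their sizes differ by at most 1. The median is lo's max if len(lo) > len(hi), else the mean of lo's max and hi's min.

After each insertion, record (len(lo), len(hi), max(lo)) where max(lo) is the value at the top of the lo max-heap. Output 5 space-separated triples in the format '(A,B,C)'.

Answer: (1,0,17) (1,1,17) (2,1,40) (2,2,19) (3,2,19)

Derivation:
Step 1: insert 17 -> lo=[17] hi=[] -> (len(lo)=1, len(hi)=0, max(lo)=17)
Step 2: insert 40 -> lo=[17] hi=[40] -> (len(lo)=1, len(hi)=1, max(lo)=17)
Step 3: insert 45 -> lo=[17, 40] hi=[45] -> (len(lo)=2, len(hi)=1, max(lo)=40)
Step 4: insert 19 -> lo=[17, 19] hi=[40, 45] -> (len(lo)=2, len(hi)=2, max(lo)=19)
Step 5: insert 4 -> lo=[4, 17, 19] hi=[40, 45] -> (len(lo)=3, len(hi)=2, max(lo)=19)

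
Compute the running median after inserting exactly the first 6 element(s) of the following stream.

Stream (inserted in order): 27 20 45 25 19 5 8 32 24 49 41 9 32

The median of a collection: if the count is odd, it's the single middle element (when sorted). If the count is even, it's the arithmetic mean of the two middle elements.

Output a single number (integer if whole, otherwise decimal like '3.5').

Answer: 22.5

Derivation:
Step 1: insert 27 -> lo=[27] (size 1, max 27) hi=[] (size 0) -> median=27
Step 2: insert 20 -> lo=[20] (size 1, max 20) hi=[27] (size 1, min 27) -> median=23.5
Step 3: insert 45 -> lo=[20, 27] (size 2, max 27) hi=[45] (size 1, min 45) -> median=27
Step 4: insert 25 -> lo=[20, 25] (size 2, max 25) hi=[27, 45] (size 2, min 27) -> median=26
Step 5: insert 19 -> lo=[19, 20, 25] (size 3, max 25) hi=[27, 45] (size 2, min 27) -> median=25
Step 6: insert 5 -> lo=[5, 19, 20] (size 3, max 20) hi=[25, 27, 45] (size 3, min 25) -> median=22.5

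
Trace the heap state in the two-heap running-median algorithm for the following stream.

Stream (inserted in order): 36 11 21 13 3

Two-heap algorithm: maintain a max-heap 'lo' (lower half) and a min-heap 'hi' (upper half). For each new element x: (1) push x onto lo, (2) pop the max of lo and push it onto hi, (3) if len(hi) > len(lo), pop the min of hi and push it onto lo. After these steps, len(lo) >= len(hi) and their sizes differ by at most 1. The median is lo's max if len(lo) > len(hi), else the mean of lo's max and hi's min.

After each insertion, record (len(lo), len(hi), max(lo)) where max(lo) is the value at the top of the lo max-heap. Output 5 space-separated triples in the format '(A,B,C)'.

Step 1: insert 36 -> lo=[36] hi=[] -> (len(lo)=1, len(hi)=0, max(lo)=36)
Step 2: insert 11 -> lo=[11] hi=[36] -> (len(lo)=1, len(hi)=1, max(lo)=11)
Step 3: insert 21 -> lo=[11, 21] hi=[36] -> (len(lo)=2, len(hi)=1, max(lo)=21)
Step 4: insert 13 -> lo=[11, 13] hi=[21, 36] -> (len(lo)=2, len(hi)=2, max(lo)=13)
Step 5: insert 3 -> lo=[3, 11, 13] hi=[21, 36] -> (len(lo)=3, len(hi)=2, max(lo)=13)

Answer: (1,0,36) (1,1,11) (2,1,21) (2,2,13) (3,2,13)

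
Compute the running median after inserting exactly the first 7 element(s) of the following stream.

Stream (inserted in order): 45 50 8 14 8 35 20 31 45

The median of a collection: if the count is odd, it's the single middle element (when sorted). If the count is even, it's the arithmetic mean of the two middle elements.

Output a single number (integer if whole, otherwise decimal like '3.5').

Step 1: insert 45 -> lo=[45] (size 1, max 45) hi=[] (size 0) -> median=45
Step 2: insert 50 -> lo=[45] (size 1, max 45) hi=[50] (size 1, min 50) -> median=47.5
Step 3: insert 8 -> lo=[8, 45] (size 2, max 45) hi=[50] (size 1, min 50) -> median=45
Step 4: insert 14 -> lo=[8, 14] (size 2, max 14) hi=[45, 50] (size 2, min 45) -> median=29.5
Step 5: insert 8 -> lo=[8, 8, 14] (size 3, max 14) hi=[45, 50] (size 2, min 45) -> median=14
Step 6: insert 35 -> lo=[8, 8, 14] (size 3, max 14) hi=[35, 45, 50] (size 3, min 35) -> median=24.5
Step 7: insert 20 -> lo=[8, 8, 14, 20] (size 4, max 20) hi=[35, 45, 50] (size 3, min 35) -> median=20

Answer: 20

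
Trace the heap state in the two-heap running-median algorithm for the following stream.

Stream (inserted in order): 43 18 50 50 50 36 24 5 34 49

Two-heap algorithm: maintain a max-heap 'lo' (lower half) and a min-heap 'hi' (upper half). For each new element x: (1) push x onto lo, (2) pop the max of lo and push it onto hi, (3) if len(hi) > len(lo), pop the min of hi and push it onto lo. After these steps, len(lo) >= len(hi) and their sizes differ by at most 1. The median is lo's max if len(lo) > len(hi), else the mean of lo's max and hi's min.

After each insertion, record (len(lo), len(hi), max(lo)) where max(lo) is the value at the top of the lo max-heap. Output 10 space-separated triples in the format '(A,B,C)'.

Step 1: insert 43 -> lo=[43] hi=[] -> (len(lo)=1, len(hi)=0, max(lo)=43)
Step 2: insert 18 -> lo=[18] hi=[43] -> (len(lo)=1, len(hi)=1, max(lo)=18)
Step 3: insert 50 -> lo=[18, 43] hi=[50] -> (len(lo)=2, len(hi)=1, max(lo)=43)
Step 4: insert 50 -> lo=[18, 43] hi=[50, 50] -> (len(lo)=2, len(hi)=2, max(lo)=43)
Step 5: insert 50 -> lo=[18, 43, 50] hi=[50, 50] -> (len(lo)=3, len(hi)=2, max(lo)=50)
Step 6: insert 36 -> lo=[18, 36, 43] hi=[50, 50, 50] -> (len(lo)=3, len(hi)=3, max(lo)=43)
Step 7: insert 24 -> lo=[18, 24, 36, 43] hi=[50, 50, 50] -> (len(lo)=4, len(hi)=3, max(lo)=43)
Step 8: insert 5 -> lo=[5, 18, 24, 36] hi=[43, 50, 50, 50] -> (len(lo)=4, len(hi)=4, max(lo)=36)
Step 9: insert 34 -> lo=[5, 18, 24, 34, 36] hi=[43, 50, 50, 50] -> (len(lo)=5, len(hi)=4, max(lo)=36)
Step 10: insert 49 -> lo=[5, 18, 24, 34, 36] hi=[43, 49, 50, 50, 50] -> (len(lo)=5, len(hi)=5, max(lo)=36)

Answer: (1,0,43) (1,1,18) (2,1,43) (2,2,43) (3,2,50) (3,3,43) (4,3,43) (4,4,36) (5,4,36) (5,5,36)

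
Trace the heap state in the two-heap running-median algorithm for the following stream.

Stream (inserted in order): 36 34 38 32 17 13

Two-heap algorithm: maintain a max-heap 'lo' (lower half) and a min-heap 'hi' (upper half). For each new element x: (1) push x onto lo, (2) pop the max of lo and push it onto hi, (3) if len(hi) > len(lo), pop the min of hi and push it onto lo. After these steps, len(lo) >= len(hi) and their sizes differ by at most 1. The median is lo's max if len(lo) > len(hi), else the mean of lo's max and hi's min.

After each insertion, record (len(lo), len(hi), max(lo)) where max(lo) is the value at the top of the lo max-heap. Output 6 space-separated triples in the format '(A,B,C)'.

Step 1: insert 36 -> lo=[36] hi=[] -> (len(lo)=1, len(hi)=0, max(lo)=36)
Step 2: insert 34 -> lo=[34] hi=[36] -> (len(lo)=1, len(hi)=1, max(lo)=34)
Step 3: insert 38 -> lo=[34, 36] hi=[38] -> (len(lo)=2, len(hi)=1, max(lo)=36)
Step 4: insert 32 -> lo=[32, 34] hi=[36, 38] -> (len(lo)=2, len(hi)=2, max(lo)=34)
Step 5: insert 17 -> lo=[17, 32, 34] hi=[36, 38] -> (len(lo)=3, len(hi)=2, max(lo)=34)
Step 6: insert 13 -> lo=[13, 17, 32] hi=[34, 36, 38] -> (len(lo)=3, len(hi)=3, max(lo)=32)

Answer: (1,0,36) (1,1,34) (2,1,36) (2,2,34) (3,2,34) (3,3,32)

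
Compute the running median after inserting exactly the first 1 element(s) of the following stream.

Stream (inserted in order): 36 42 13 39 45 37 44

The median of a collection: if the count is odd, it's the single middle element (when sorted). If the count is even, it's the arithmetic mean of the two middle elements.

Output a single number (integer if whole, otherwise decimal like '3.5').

Step 1: insert 36 -> lo=[36] (size 1, max 36) hi=[] (size 0) -> median=36

Answer: 36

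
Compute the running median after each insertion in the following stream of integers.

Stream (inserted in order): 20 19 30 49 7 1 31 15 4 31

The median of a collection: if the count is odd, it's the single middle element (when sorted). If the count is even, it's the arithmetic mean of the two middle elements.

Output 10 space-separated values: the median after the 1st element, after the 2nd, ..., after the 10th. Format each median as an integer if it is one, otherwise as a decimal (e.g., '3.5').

Answer: 20 19.5 20 25 20 19.5 20 19.5 19 19.5

Derivation:
Step 1: insert 20 -> lo=[20] (size 1, max 20) hi=[] (size 0) -> median=20
Step 2: insert 19 -> lo=[19] (size 1, max 19) hi=[20] (size 1, min 20) -> median=19.5
Step 3: insert 30 -> lo=[19, 20] (size 2, max 20) hi=[30] (size 1, min 30) -> median=20
Step 4: insert 49 -> lo=[19, 20] (size 2, max 20) hi=[30, 49] (size 2, min 30) -> median=25
Step 5: insert 7 -> lo=[7, 19, 20] (size 3, max 20) hi=[30, 49] (size 2, min 30) -> median=20
Step 6: insert 1 -> lo=[1, 7, 19] (size 3, max 19) hi=[20, 30, 49] (size 3, min 20) -> median=19.5
Step 7: insert 31 -> lo=[1, 7, 19, 20] (size 4, max 20) hi=[30, 31, 49] (size 3, min 30) -> median=20
Step 8: insert 15 -> lo=[1, 7, 15, 19] (size 4, max 19) hi=[20, 30, 31, 49] (size 4, min 20) -> median=19.5
Step 9: insert 4 -> lo=[1, 4, 7, 15, 19] (size 5, max 19) hi=[20, 30, 31, 49] (size 4, min 20) -> median=19
Step 10: insert 31 -> lo=[1, 4, 7, 15, 19] (size 5, max 19) hi=[20, 30, 31, 31, 49] (size 5, min 20) -> median=19.5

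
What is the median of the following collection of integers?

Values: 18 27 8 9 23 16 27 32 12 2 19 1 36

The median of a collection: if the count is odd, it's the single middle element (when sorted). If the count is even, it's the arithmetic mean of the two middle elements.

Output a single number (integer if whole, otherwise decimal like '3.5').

Answer: 18

Derivation:
Step 1: insert 18 -> lo=[18] (size 1, max 18) hi=[] (size 0) -> median=18
Step 2: insert 27 -> lo=[18] (size 1, max 18) hi=[27] (size 1, min 27) -> median=22.5
Step 3: insert 8 -> lo=[8, 18] (size 2, max 18) hi=[27] (size 1, min 27) -> median=18
Step 4: insert 9 -> lo=[8, 9] (size 2, max 9) hi=[18, 27] (size 2, min 18) -> median=13.5
Step 5: insert 23 -> lo=[8, 9, 18] (size 3, max 18) hi=[23, 27] (size 2, min 23) -> median=18
Step 6: insert 16 -> lo=[8, 9, 16] (size 3, max 16) hi=[18, 23, 27] (size 3, min 18) -> median=17
Step 7: insert 27 -> lo=[8, 9, 16, 18] (size 4, max 18) hi=[23, 27, 27] (size 3, min 23) -> median=18
Step 8: insert 32 -> lo=[8, 9, 16, 18] (size 4, max 18) hi=[23, 27, 27, 32] (size 4, min 23) -> median=20.5
Step 9: insert 12 -> lo=[8, 9, 12, 16, 18] (size 5, max 18) hi=[23, 27, 27, 32] (size 4, min 23) -> median=18
Step 10: insert 2 -> lo=[2, 8, 9, 12, 16] (size 5, max 16) hi=[18, 23, 27, 27, 32] (size 5, min 18) -> median=17
Step 11: insert 19 -> lo=[2, 8, 9, 12, 16, 18] (size 6, max 18) hi=[19, 23, 27, 27, 32] (size 5, min 19) -> median=18
Step 12: insert 1 -> lo=[1, 2, 8, 9, 12, 16] (size 6, max 16) hi=[18, 19, 23, 27, 27, 32] (size 6, min 18) -> median=17
Step 13: insert 36 -> lo=[1, 2, 8, 9, 12, 16, 18] (size 7, max 18) hi=[19, 23, 27, 27, 32, 36] (size 6, min 19) -> median=18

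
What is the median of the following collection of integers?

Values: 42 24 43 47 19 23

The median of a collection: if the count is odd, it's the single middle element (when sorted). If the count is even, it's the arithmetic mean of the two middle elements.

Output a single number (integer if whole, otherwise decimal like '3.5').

Answer: 33

Derivation:
Step 1: insert 42 -> lo=[42] (size 1, max 42) hi=[] (size 0) -> median=42
Step 2: insert 24 -> lo=[24] (size 1, max 24) hi=[42] (size 1, min 42) -> median=33
Step 3: insert 43 -> lo=[24, 42] (size 2, max 42) hi=[43] (size 1, min 43) -> median=42
Step 4: insert 47 -> lo=[24, 42] (size 2, max 42) hi=[43, 47] (size 2, min 43) -> median=42.5
Step 5: insert 19 -> lo=[19, 24, 42] (size 3, max 42) hi=[43, 47] (size 2, min 43) -> median=42
Step 6: insert 23 -> lo=[19, 23, 24] (size 3, max 24) hi=[42, 43, 47] (size 3, min 42) -> median=33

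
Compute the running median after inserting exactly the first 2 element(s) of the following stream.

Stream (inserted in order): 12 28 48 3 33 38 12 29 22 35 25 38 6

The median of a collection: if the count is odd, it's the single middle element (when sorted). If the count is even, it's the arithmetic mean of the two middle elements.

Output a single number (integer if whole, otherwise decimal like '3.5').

Step 1: insert 12 -> lo=[12] (size 1, max 12) hi=[] (size 0) -> median=12
Step 2: insert 28 -> lo=[12] (size 1, max 12) hi=[28] (size 1, min 28) -> median=20

Answer: 20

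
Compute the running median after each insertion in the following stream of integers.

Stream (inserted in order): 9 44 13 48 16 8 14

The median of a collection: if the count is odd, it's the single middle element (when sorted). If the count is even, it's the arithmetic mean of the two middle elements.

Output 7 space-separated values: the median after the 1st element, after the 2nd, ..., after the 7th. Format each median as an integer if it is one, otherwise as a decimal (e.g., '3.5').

Answer: 9 26.5 13 28.5 16 14.5 14

Derivation:
Step 1: insert 9 -> lo=[9] (size 1, max 9) hi=[] (size 0) -> median=9
Step 2: insert 44 -> lo=[9] (size 1, max 9) hi=[44] (size 1, min 44) -> median=26.5
Step 3: insert 13 -> lo=[9, 13] (size 2, max 13) hi=[44] (size 1, min 44) -> median=13
Step 4: insert 48 -> lo=[9, 13] (size 2, max 13) hi=[44, 48] (size 2, min 44) -> median=28.5
Step 5: insert 16 -> lo=[9, 13, 16] (size 3, max 16) hi=[44, 48] (size 2, min 44) -> median=16
Step 6: insert 8 -> lo=[8, 9, 13] (size 3, max 13) hi=[16, 44, 48] (size 3, min 16) -> median=14.5
Step 7: insert 14 -> lo=[8, 9, 13, 14] (size 4, max 14) hi=[16, 44, 48] (size 3, min 16) -> median=14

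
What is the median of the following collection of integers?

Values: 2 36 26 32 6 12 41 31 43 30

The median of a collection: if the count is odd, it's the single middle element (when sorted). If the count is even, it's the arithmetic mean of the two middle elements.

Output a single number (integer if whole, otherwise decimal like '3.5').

Step 1: insert 2 -> lo=[2] (size 1, max 2) hi=[] (size 0) -> median=2
Step 2: insert 36 -> lo=[2] (size 1, max 2) hi=[36] (size 1, min 36) -> median=19
Step 3: insert 26 -> lo=[2, 26] (size 2, max 26) hi=[36] (size 1, min 36) -> median=26
Step 4: insert 32 -> lo=[2, 26] (size 2, max 26) hi=[32, 36] (size 2, min 32) -> median=29
Step 5: insert 6 -> lo=[2, 6, 26] (size 3, max 26) hi=[32, 36] (size 2, min 32) -> median=26
Step 6: insert 12 -> lo=[2, 6, 12] (size 3, max 12) hi=[26, 32, 36] (size 3, min 26) -> median=19
Step 7: insert 41 -> lo=[2, 6, 12, 26] (size 4, max 26) hi=[32, 36, 41] (size 3, min 32) -> median=26
Step 8: insert 31 -> lo=[2, 6, 12, 26] (size 4, max 26) hi=[31, 32, 36, 41] (size 4, min 31) -> median=28.5
Step 9: insert 43 -> lo=[2, 6, 12, 26, 31] (size 5, max 31) hi=[32, 36, 41, 43] (size 4, min 32) -> median=31
Step 10: insert 30 -> lo=[2, 6, 12, 26, 30] (size 5, max 30) hi=[31, 32, 36, 41, 43] (size 5, min 31) -> median=30.5

Answer: 30.5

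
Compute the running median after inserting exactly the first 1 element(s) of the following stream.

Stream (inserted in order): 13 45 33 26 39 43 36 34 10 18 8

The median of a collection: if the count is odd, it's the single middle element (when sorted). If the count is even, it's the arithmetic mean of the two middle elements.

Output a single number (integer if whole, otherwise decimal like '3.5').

Answer: 13

Derivation:
Step 1: insert 13 -> lo=[13] (size 1, max 13) hi=[] (size 0) -> median=13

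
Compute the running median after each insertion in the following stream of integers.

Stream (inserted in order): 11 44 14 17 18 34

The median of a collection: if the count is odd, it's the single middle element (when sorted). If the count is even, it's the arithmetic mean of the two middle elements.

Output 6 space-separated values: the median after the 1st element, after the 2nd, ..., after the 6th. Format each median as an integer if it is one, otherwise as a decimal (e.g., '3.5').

Step 1: insert 11 -> lo=[11] (size 1, max 11) hi=[] (size 0) -> median=11
Step 2: insert 44 -> lo=[11] (size 1, max 11) hi=[44] (size 1, min 44) -> median=27.5
Step 3: insert 14 -> lo=[11, 14] (size 2, max 14) hi=[44] (size 1, min 44) -> median=14
Step 4: insert 17 -> lo=[11, 14] (size 2, max 14) hi=[17, 44] (size 2, min 17) -> median=15.5
Step 5: insert 18 -> lo=[11, 14, 17] (size 3, max 17) hi=[18, 44] (size 2, min 18) -> median=17
Step 6: insert 34 -> lo=[11, 14, 17] (size 3, max 17) hi=[18, 34, 44] (size 3, min 18) -> median=17.5

Answer: 11 27.5 14 15.5 17 17.5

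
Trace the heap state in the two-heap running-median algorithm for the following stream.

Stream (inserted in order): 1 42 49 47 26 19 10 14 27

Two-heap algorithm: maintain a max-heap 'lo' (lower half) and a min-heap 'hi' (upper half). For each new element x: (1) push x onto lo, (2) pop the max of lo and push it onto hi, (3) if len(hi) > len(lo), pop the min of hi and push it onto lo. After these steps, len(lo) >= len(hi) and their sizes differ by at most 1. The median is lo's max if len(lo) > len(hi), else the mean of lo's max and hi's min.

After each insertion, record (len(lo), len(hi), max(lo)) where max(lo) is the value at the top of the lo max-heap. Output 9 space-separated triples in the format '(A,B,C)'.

Answer: (1,0,1) (1,1,1) (2,1,42) (2,2,42) (3,2,42) (3,3,26) (4,3,26) (4,4,19) (5,4,26)

Derivation:
Step 1: insert 1 -> lo=[1] hi=[] -> (len(lo)=1, len(hi)=0, max(lo)=1)
Step 2: insert 42 -> lo=[1] hi=[42] -> (len(lo)=1, len(hi)=1, max(lo)=1)
Step 3: insert 49 -> lo=[1, 42] hi=[49] -> (len(lo)=2, len(hi)=1, max(lo)=42)
Step 4: insert 47 -> lo=[1, 42] hi=[47, 49] -> (len(lo)=2, len(hi)=2, max(lo)=42)
Step 5: insert 26 -> lo=[1, 26, 42] hi=[47, 49] -> (len(lo)=3, len(hi)=2, max(lo)=42)
Step 6: insert 19 -> lo=[1, 19, 26] hi=[42, 47, 49] -> (len(lo)=3, len(hi)=3, max(lo)=26)
Step 7: insert 10 -> lo=[1, 10, 19, 26] hi=[42, 47, 49] -> (len(lo)=4, len(hi)=3, max(lo)=26)
Step 8: insert 14 -> lo=[1, 10, 14, 19] hi=[26, 42, 47, 49] -> (len(lo)=4, len(hi)=4, max(lo)=19)
Step 9: insert 27 -> lo=[1, 10, 14, 19, 26] hi=[27, 42, 47, 49] -> (len(lo)=5, len(hi)=4, max(lo)=26)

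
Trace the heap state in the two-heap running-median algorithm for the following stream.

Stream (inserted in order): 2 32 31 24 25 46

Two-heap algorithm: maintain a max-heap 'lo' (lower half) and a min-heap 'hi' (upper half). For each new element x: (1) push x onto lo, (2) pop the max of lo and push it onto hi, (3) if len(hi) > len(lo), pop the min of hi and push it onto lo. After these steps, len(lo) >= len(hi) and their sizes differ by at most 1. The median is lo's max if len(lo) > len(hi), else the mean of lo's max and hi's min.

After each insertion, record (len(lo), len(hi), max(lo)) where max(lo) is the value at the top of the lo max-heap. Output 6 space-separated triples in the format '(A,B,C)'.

Step 1: insert 2 -> lo=[2] hi=[] -> (len(lo)=1, len(hi)=0, max(lo)=2)
Step 2: insert 32 -> lo=[2] hi=[32] -> (len(lo)=1, len(hi)=1, max(lo)=2)
Step 3: insert 31 -> lo=[2, 31] hi=[32] -> (len(lo)=2, len(hi)=1, max(lo)=31)
Step 4: insert 24 -> lo=[2, 24] hi=[31, 32] -> (len(lo)=2, len(hi)=2, max(lo)=24)
Step 5: insert 25 -> lo=[2, 24, 25] hi=[31, 32] -> (len(lo)=3, len(hi)=2, max(lo)=25)
Step 6: insert 46 -> lo=[2, 24, 25] hi=[31, 32, 46] -> (len(lo)=3, len(hi)=3, max(lo)=25)

Answer: (1,0,2) (1,1,2) (2,1,31) (2,2,24) (3,2,25) (3,3,25)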